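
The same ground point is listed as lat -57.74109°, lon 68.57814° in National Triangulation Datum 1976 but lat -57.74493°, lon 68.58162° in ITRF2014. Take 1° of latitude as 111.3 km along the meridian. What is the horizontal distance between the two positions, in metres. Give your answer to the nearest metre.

Δφ = -57.74493° − -57.74109° = -0.00384°; Δλ = 68.58162° − 68.57814° = +0.00348°.
ΔN = Δφ × 111300 = -427.4 m; ΔE = Δλ × 111300 × cos(-57.74109°) = +0.00348 × 111300 × 0.533746 = 206.7 m.
Distance = √(ΔE² + ΔN²) = √(206.7² + (-427.4)²) = 474.8 m.

475 m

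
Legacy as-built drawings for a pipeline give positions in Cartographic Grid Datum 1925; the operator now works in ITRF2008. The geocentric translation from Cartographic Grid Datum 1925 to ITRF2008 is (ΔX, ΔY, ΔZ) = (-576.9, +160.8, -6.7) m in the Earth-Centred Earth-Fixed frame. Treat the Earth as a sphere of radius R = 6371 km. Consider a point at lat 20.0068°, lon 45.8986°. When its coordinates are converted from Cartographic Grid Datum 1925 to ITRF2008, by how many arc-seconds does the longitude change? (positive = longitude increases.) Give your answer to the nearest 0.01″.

sin φ = 0.342132, cos φ = 0.939652, sin λ = 0.718109, cos λ = 0.695930.
East component: ΔE = −sin λ·ΔX + cos λ·ΔY = −(0.718109)(-576.9) + (0.695930)(160.8) = 526.18 m.
1° of latitude spans πR/180 = 111195 m; at latitude φ, 1° of longitude spans that × cos φ = 104484.5 m, so Δλ = 526.18 / 104484.5 × 3600 = 18.130″.

Δλ = 18.13″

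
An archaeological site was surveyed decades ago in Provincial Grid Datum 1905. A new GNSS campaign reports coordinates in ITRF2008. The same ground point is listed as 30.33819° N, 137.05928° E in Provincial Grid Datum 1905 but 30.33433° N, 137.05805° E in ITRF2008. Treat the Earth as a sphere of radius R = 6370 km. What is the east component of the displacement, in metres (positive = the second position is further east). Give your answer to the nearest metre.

Δφ = 30.33433° − 30.33819° = -0.00386°; Δλ = 137.05805° − 137.05928° = -0.00123°.
1° along a meridian = πR/180 = 111177 m.
ΔN = Δφ × 111177 = -429.1 m; ΔE = Δλ × 111177 × cos(30.33819°) = -0.00123 × 111177 × 0.863059 = -118.0 m.

ΔE = -118 m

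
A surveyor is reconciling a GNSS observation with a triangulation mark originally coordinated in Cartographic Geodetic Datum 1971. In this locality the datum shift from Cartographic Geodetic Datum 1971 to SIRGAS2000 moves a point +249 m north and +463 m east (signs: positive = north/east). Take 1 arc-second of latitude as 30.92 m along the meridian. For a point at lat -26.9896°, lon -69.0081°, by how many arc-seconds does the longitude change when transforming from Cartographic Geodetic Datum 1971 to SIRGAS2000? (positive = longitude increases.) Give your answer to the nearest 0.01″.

Δλ = 16.80″

At latitude -26.9896°, cos φ = 0.891089.
1″ of longitude at this latitude = 30.92 × cos φ = 27.5525 m, so Δλ = 463.0 / 27.5525 = 16.804″.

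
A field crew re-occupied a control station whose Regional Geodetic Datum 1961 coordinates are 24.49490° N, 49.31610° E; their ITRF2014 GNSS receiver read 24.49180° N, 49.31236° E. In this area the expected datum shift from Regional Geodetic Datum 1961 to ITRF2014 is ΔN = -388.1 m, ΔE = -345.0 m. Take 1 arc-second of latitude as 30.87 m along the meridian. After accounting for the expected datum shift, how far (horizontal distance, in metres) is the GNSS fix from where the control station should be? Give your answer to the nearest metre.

Observed coordinate differences: Δφ = -0.00310°, Δλ = -0.00374°.
Converting to metres (1° lat = 111132 m, cos φ = 0.909998): observed ΔN = -344.5 m, observed ΔE = -378.2 m.
Subtracting the expected shift leaves a residual of -344.5 − (-388.1) = 43.6 m north and -378.2 − (-345.0) = -33.2 m east.
Residual distance = √(43.6² + (-33.2)²) = 54.8 m.

55 m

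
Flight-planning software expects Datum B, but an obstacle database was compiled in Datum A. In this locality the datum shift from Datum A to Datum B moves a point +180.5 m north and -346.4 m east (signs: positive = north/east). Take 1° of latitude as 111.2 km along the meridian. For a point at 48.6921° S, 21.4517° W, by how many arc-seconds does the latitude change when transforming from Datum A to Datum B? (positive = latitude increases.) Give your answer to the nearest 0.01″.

Δφ = 5.84″

1° of latitude = 111.2 km, so Δφ = 180.5 / 111200 = 0.0016232° = 5.844″.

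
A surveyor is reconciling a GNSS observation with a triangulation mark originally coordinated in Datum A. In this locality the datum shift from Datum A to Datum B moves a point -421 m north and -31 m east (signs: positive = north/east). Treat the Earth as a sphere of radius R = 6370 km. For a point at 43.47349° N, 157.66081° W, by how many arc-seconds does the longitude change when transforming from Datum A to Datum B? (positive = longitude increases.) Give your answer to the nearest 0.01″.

At latitude 43.47349°, cos φ = 0.725693.
One radian of longitude at latitude φ spans R cos φ, so Δλ = ΔE / (R cos φ) = -31.0 / (6370000 × 0.725693) = -6.7061e-06 rad = -1.383″.

Δλ = -1.38″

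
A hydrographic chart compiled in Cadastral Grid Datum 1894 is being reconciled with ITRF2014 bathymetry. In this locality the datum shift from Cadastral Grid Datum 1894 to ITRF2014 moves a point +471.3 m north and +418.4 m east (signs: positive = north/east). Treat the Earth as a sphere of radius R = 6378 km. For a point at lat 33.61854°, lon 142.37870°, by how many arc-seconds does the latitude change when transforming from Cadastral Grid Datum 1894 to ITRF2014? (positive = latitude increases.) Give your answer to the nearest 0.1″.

On a sphere of radius R, 1 rad of latitude = R, so Δφ = ΔN / R = 471.3 / 6378000 = 7.3895e-05 rad = 15.242″.

Δφ = 15.2″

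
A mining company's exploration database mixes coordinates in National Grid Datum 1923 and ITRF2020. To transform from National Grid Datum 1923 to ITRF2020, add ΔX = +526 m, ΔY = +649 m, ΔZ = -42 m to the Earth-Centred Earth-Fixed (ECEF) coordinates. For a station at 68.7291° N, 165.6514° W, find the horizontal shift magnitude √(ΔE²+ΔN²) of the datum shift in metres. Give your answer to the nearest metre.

At φ = 68.7291°, λ = -165.6514°: sin φ = 0.931876, cos φ = 0.362778, sin λ = -0.247821, cos λ = -0.968806.
ΔE = −sin λ·ΔX + cos λ·ΔY = −(-0.247821)·(526) + (-0.968806)·(649) = -498.40 m.
ΔN = −sin φ cos λ·ΔX − sin φ sin λ·ΔY + cos φ·ΔZ = −(0.931876)(-0.968806)(526) − (0.931876)(-0.247821)(649) + (0.362778)(-42) = 609.52 m.
Horizontal magnitude = √(ΔE² + ΔN²) = √((-498.40)² + 609.52²) = 787.35 m.

787 m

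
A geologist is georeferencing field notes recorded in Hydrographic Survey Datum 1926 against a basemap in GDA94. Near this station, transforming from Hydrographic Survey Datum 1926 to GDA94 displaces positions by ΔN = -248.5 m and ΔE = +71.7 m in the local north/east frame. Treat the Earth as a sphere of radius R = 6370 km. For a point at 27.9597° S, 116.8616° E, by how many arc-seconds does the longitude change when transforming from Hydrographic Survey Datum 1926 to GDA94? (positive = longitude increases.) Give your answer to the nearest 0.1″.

Δλ = 2.6″

At latitude -27.9597°, cos φ = 0.883278.
One radian of longitude at latitude φ spans R cos φ, so Δλ = ΔE / (R cos φ) = 71.7 / (6370000 × 0.883278) = 1.2743e-05 rad = 2.628″.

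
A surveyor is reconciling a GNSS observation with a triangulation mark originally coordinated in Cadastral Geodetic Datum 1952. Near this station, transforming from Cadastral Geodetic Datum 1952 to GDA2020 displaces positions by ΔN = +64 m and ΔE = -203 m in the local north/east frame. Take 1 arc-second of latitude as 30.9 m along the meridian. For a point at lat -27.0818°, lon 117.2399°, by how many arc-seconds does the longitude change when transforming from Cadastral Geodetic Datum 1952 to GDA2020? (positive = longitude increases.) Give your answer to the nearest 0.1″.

Δλ = -7.4″

At latitude -27.0818°, cos φ = 0.890357.
1″ of longitude at this latitude = 30.90 × cos φ = 27.5120 m, so Δλ = -203.0 / 27.5120 = -7.379″.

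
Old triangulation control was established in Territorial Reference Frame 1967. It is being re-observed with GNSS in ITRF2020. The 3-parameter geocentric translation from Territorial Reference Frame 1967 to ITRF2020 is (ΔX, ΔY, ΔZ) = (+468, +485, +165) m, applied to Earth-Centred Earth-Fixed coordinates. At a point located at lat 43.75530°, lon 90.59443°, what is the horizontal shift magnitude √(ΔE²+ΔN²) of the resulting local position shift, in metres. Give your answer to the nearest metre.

The local east axis at (φ, λ) is (−sin λ, cos λ, 0), so ΔE = −sin(90.59443°)·468 + cos(90.59443°)·485 = -473.01 m.
The local north axis is (−sin φ cos λ, −sin φ sin λ, cos φ), giving ΔN = 3.358 − 335.398 + 119.179 = -212.86 m.
Horizontal magnitude = √(ΔE² + ΔN²) = √((-473.01)² + (-212.86)²) = 518.70 m.

519 m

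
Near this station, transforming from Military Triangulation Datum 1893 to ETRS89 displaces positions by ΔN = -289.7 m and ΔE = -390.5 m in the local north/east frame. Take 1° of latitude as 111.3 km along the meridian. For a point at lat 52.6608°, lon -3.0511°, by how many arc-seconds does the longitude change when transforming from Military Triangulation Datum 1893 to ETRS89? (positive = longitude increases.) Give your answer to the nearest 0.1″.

At latitude 52.6608°, cos φ = 0.606532.
1° of longitude at this latitude = 111.3 × cos φ = 67.51 km, so Δλ = -390.5 / 67507.1 = -0.0057846° = -20.824″.

Δλ = -20.8″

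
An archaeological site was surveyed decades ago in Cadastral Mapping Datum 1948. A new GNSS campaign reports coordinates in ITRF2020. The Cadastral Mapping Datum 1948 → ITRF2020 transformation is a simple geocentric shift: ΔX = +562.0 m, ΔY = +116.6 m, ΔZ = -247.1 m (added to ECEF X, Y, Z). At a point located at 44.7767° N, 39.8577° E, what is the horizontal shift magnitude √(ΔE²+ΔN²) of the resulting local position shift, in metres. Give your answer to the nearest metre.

The local east axis at (φ, λ) is (−sin λ, cos λ, 0), so ΔE = −sin(39.8577°)·562.0 + cos(39.8577°)·116.6 = -270.67 m.
The local north axis is (−sin φ cos λ, −sin φ sin λ, cos φ), giving ΔN = -303.864 − 52.634 − 175.406 = -531.90 m.
Horizontal magnitude = √(ΔE² + ΔN²) = √((-270.67)² + (-531.90)²) = 596.81 m.

597 m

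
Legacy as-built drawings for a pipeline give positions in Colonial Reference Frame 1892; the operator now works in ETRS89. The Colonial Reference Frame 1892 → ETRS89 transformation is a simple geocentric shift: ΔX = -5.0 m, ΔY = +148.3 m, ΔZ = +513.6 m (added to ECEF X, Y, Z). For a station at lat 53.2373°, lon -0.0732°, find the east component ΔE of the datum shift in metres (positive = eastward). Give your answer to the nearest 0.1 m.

At φ = 53.2373°, λ = -0.0732°: sin φ = 0.801121, cos φ = 0.598502, sin λ = -0.001278, cos λ = 0.999999.
ΔE = −sin λ·ΔX + cos λ·ΔY = −(-0.001278)·(-5.0) + (0.999999)·(148.3) = 148.29 m.

ΔE = 148.3 m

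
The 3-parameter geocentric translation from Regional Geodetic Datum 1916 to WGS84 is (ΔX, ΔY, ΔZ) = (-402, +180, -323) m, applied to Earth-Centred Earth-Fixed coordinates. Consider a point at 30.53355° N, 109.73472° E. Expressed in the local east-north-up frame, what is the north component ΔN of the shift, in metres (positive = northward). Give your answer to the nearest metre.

At φ = 30.53355°, λ = 109.73472°: sin φ = 0.508043, cos φ = 0.861332, sin λ = 0.941266, cos λ = -0.337666.
ΔN = −sin φ cos λ·ΔX − sin φ sin λ·ΔY + cos φ·ΔZ = −(0.508043)(-0.337666)(-402) − (0.508043)(0.941266)(180) + (0.861332)(-323) = -433.25 m.

ΔN = -433 m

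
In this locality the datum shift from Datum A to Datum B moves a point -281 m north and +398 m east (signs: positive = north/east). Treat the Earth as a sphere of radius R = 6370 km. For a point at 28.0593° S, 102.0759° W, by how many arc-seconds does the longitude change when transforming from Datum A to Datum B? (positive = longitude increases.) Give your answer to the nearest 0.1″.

At latitude -28.0593°, cos φ = 0.882461.
One radian of longitude at latitude φ spans R cos φ, so Δλ = ΔE / (R cos φ) = 398.0 / (6370000 × 0.882461) = 7.0802e-05 rad = 14.604″.

Δλ = 14.6″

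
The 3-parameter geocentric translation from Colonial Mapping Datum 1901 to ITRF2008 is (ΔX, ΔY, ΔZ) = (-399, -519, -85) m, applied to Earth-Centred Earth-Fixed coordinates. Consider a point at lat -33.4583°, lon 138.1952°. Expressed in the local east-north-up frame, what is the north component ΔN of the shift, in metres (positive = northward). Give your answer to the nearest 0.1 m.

ΔN = -97.7 m

The local north axis is (−sin φ cos λ, −sin φ sin λ, cos φ), giving ΔN = 163.978 − 190.740 − 70.914 = -97.68 m.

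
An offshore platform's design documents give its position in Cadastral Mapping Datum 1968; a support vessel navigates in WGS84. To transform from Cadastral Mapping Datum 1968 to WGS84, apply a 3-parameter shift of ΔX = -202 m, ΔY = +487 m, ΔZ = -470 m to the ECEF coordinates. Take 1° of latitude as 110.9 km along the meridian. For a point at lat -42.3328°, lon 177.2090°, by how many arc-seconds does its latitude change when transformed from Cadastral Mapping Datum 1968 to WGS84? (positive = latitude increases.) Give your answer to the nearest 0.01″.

sin φ = -0.673436, cos φ = 0.739246, sin λ = 0.048693, cos λ = -0.998814.
North component: ΔN = −sin φ cos λ·ΔX − sin φ sin λ·ΔY + cos φ·ΔZ = −(-0.673436)(-0.998814)(-202) − (-0.673436)(0.048693)(487) + (0.739246)(-470) = -195.60 m.
1° of latitude spans 110900 m, so Δφ = -195.60 / 110900 × 3600 = -6.350″.

Δφ = -6.35″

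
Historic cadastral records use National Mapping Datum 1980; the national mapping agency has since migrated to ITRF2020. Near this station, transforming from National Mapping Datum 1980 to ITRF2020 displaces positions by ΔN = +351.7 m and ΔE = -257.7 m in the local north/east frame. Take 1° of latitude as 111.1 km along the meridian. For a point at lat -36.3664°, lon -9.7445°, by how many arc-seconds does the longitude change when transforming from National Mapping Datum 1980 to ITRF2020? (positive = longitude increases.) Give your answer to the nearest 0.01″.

At latitude -36.3664°, cos φ = 0.805242.
1° of longitude at this latitude = 111.1 × cos φ = 89.46 km, so Δλ = -257.7 / 89462.3 = -0.0028805° = -10.370″.

Δλ = -10.37″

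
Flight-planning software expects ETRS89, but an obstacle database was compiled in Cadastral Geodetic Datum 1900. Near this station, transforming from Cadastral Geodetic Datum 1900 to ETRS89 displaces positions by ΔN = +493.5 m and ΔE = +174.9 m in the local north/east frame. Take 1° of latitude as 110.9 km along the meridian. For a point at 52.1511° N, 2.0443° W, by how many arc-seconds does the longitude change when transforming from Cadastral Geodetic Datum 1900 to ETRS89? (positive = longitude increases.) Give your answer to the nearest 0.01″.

At latitude 52.1511°, cos φ = 0.613581.
1° of longitude at this latitude = 110.9 × cos φ = 68.05 km, so Δλ = 174.9 / 68046.2 = 0.0025703° = 9.253″.

Δλ = 9.25″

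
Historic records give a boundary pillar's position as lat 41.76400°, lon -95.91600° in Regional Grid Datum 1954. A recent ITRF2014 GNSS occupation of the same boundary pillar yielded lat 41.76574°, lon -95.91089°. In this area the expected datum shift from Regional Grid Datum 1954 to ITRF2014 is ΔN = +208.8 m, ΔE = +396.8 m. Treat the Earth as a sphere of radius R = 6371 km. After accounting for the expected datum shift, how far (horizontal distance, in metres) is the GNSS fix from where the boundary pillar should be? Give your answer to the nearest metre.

31 m

Observed coordinate differences: Δφ = +0.00174°, Δλ = +0.00511°.
Converting to metres (1° lat = 111195 m, cos φ = 0.745895): observed ΔN = 193.5 m, observed ΔE = 423.8 m.
Subtracting the expected shift leaves a residual of 193.5 − (208.8) = -15.3 m north and 423.8 − (396.8) = 27.0 m east.
Residual distance = √((-15.3)² + 27.0²) = 31.1 m.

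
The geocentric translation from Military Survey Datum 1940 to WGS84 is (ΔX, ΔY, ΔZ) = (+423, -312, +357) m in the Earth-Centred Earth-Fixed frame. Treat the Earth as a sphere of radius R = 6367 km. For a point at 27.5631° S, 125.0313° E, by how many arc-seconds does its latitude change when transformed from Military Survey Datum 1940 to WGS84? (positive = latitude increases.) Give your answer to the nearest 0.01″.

Δφ = 2.78″

sin φ = -0.462725, cos φ = 0.886502, sin λ = 0.818839, cos λ = -0.574024.
North component: ΔN = −sin φ cos λ·ΔX − sin φ sin λ·ΔY + cos φ·ΔZ = −(-0.462725)(-0.574024)(423) − (-0.462725)(0.818839)(-312) + (0.886502)(357) = 85.91 m.
1° of latitude spans πR/180 = 111125 m, so Δφ = 85.91 / 111125 × 3600 = 2.783″.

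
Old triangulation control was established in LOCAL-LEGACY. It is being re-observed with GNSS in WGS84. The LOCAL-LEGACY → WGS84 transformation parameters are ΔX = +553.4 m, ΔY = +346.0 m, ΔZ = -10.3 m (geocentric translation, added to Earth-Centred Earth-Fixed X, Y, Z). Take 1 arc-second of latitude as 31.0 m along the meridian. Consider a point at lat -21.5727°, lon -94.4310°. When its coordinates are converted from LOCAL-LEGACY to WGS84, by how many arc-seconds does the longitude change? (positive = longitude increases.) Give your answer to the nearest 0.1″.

sin φ = -0.367681, cos φ = 0.929952, sin λ = -0.997011, cos λ = -0.077258.
East component: ΔE = −sin λ·ΔX + cos λ·ΔY = −(-0.997011)(553.4) + (-0.077258)(346.0) = 525.01 m.
1° of latitude spans 3600 × 31.00 = 111600 m; at latitude φ, 1° of longitude spans that × cos φ = 103782.6 m, so Δλ = 525.01 / 103782.6 × 3600 = 18.212″.

Δλ = 18.2″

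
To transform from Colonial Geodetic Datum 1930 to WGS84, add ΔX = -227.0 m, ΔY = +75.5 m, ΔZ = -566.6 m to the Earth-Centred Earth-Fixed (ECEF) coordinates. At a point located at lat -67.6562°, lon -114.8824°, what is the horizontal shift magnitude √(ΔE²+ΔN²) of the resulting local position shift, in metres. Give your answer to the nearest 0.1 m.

The local east axis at (φ, λ) is (−sin λ, cos λ, 0), so ΔE = −sin(-114.8824°)·(-227.0) + cos(-114.8824°)·75.5 = -237.70 m.
The local north axis is (−sin φ cos λ, −sin φ sin λ, cos φ), giving ΔN = 88.341 − 63.349 − 215.401 = -190.41 m.
Horizontal magnitude = √(ΔE² + ΔN²) = √((-237.70)² + (-190.41)²) = 304.56 m.

304.6 m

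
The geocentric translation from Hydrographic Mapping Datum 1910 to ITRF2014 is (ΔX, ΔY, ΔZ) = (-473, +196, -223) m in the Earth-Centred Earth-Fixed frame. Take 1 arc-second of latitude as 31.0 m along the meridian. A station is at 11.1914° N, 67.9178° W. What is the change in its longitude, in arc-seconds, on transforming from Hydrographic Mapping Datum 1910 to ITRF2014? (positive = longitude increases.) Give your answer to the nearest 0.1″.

sin φ = 0.194087, cos φ = 0.980984, sin λ = -0.926645, cos λ = 0.375936.
East component: ΔE = −sin λ·ΔX + cos λ·ΔY = −(-0.926645)(-473) + (0.375936)(196) = -364.62 m.
1° of latitude spans 3600 × 31.00 = 111600 m; at latitude φ, 1° of longitude spans that × cos φ = 109477.8 m, so Δλ = -364.62 / 109477.8 × 3600 = -11.990″.

Δλ = -12.0″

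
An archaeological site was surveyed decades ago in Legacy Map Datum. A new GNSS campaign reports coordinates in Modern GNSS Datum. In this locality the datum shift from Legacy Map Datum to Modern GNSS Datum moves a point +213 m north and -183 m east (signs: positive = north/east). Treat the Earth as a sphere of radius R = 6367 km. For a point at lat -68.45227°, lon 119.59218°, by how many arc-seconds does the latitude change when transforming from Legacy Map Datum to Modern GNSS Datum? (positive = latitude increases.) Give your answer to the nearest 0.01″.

On a sphere of radius R, 1 rad of latitude = R, so Δφ = ΔN / R = 213.0 / 6367000 = 3.3454e-05 rad = 6.900″.

Δφ = 6.90″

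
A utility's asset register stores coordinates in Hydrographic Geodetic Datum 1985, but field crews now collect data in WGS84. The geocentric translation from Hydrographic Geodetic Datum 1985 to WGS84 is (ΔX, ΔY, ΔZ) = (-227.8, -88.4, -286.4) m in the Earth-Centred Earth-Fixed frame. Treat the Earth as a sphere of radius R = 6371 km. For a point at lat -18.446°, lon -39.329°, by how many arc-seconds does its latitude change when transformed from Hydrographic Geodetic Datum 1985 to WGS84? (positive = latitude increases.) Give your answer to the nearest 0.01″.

sin φ = -0.316411, cos φ = 0.948622, sin λ = -0.633772, cos λ = 0.773520.
North component: ΔN = −sin φ cos λ·ΔX − sin φ sin λ·ΔY + cos φ·ΔZ = −(-0.316411)(0.773520)(-227.8) − (-0.316411)(-0.633772)(-88.4) + (0.948622)(-286.4) = -309.71 m.
1° of latitude spans πR/180 = 111195 m, so Δφ = -309.71 / 111195 × 3600 = -10.027″.

Δφ = -10.03″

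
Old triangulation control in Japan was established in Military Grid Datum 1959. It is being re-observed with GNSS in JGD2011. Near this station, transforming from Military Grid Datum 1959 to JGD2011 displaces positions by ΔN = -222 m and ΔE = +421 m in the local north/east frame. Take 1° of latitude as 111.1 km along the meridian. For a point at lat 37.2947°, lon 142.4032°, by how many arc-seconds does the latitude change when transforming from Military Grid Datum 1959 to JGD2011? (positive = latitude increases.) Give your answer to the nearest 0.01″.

1° of latitude = 111.1 km, so Δφ = -222.0 / 111100 = -0.0019982° = -7.194″.

Δφ = -7.19″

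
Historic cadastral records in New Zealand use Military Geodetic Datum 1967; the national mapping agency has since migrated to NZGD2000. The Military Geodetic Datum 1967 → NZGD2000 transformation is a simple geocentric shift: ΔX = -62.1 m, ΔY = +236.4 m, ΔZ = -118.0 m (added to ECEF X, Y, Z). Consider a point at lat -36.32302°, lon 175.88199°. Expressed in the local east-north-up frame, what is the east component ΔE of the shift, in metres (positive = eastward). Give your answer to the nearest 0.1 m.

ΔE = -231.3 m

The local east axis at (φ, λ) is (−sin λ, cos λ, 0), so ΔE = −sin(175.88199°)·(-62.1) + cos(175.88199°)·236.4 = -231.33 m.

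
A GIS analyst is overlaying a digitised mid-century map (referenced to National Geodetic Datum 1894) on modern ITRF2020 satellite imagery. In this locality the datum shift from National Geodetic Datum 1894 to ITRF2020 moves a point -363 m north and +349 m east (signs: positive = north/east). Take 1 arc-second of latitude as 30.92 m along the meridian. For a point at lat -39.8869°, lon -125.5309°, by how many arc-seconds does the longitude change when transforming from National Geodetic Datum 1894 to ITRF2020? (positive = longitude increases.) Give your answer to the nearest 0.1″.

Δλ = 14.7″

At latitude -39.8869°, cos φ = 0.767312.
1″ of longitude at this latitude = 30.92 × cos φ = 23.7253 m, so Δλ = 349.0 / 23.7253 = 14.710″.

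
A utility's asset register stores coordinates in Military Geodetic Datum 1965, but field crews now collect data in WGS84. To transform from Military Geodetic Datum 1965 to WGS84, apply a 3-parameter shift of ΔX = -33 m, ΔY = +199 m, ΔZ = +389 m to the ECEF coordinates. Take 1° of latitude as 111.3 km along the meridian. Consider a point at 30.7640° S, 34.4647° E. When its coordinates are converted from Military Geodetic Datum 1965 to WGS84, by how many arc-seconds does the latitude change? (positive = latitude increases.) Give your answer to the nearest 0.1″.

Δφ = 12.2″

sin φ = -0.511503, cos φ = 0.859281, sin λ = 0.565898, cos λ = 0.824475.
North component: ΔN = −sin φ cos λ·ΔX − sin φ sin λ·ΔY + cos φ·ΔZ = −(-0.511503)(0.824475)(-33) − (-0.511503)(0.565898)(199) + (0.859281)(389) = 377.95 m.
1° of latitude spans 111300 m, so Δφ = 377.95 / 111300 × 3600 = 12.225″.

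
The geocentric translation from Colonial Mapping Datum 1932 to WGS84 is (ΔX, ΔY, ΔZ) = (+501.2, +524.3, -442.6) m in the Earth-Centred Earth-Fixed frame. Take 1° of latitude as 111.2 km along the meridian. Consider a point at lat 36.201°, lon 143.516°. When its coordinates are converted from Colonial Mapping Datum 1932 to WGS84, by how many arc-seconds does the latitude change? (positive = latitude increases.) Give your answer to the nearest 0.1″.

Δφ = -9.8″

sin φ = 0.590620, cos φ = 0.806950, sin λ = 0.594598, cos λ = -0.804023.
North component: ΔN = −sin φ cos λ·ΔX − sin φ sin λ·ΔY + cos φ·ΔZ = −(0.590620)(-0.804023)(501.2) − (0.590620)(0.594598)(524.3) + (0.806950)(-442.6) = -303.27 m.
1° of latitude spans 111200 m, so Δφ = -303.27 / 111200 × 3600 = -9.818″.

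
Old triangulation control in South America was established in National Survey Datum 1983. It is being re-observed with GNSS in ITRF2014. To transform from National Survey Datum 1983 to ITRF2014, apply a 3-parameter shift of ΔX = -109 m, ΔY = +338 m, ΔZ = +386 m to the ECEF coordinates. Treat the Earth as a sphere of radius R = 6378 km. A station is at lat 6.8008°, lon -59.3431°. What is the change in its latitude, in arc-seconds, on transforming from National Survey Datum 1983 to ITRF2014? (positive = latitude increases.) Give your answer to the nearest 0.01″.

Δφ = 13.72″

sin φ = 0.118418, cos φ = 0.992964, sin λ = -0.860236, cos λ = 0.509896.
North component: ΔN = −sin φ cos λ·ΔX − sin φ sin λ·ΔY + cos φ·ΔZ = −(0.118418)(0.509896)(-109) − (0.118418)(-0.860236)(338) + (0.992964)(386) = 424.30 m.
1° of latitude spans πR/180 = 111317 m, so Δφ = 424.30 / 111317 × 3600 = 13.722″.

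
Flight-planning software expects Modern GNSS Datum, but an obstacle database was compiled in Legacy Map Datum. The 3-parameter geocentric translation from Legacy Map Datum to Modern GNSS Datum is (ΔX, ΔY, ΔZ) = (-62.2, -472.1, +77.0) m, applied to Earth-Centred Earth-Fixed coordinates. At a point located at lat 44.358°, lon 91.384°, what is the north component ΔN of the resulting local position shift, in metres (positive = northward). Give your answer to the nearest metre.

ΔN = 384 m

The local north axis is (−sin φ cos λ, −sin φ sin λ, cos φ), giving ΔN = -1.050 + 329.967 + 55.054 = 383.97 m.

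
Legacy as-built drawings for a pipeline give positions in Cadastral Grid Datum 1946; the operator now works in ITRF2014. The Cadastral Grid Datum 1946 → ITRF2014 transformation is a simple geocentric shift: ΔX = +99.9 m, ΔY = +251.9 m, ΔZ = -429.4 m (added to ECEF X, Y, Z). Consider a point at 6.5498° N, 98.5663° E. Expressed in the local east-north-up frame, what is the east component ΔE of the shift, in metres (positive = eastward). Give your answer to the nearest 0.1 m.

ΔE = -136.3 m

At φ = 6.5498°, λ = 98.5663°: sin φ = 0.114067, cos φ = 0.993473, sin λ = 0.988844, cos λ = -0.148954.
ΔE = −sin λ·ΔX + cos λ·ΔY = −(0.988844)·(99.9) + (-0.148954)·(251.9) = -136.31 m.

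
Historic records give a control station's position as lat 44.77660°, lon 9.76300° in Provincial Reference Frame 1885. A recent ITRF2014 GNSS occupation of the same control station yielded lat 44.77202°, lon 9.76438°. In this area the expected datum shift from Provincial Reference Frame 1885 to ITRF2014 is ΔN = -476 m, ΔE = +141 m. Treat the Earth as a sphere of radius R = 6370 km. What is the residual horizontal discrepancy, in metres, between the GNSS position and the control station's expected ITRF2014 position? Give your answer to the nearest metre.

Observed coordinate differences: Δφ = -0.00458°, Δλ = +0.00138°.
Converting to metres (1° lat = 111177 m, cos φ = 0.709858): observed ΔN = -509.2 m, observed ΔE = 108.9 m.
Subtracting the expected shift leaves a residual of -509.2 − (-476) = -33.2 m north and 108.9 − (141) = -32.1 m east.
Residual distance = √((-33.2)² + (-32.1)²) = 46.2 m.

46 m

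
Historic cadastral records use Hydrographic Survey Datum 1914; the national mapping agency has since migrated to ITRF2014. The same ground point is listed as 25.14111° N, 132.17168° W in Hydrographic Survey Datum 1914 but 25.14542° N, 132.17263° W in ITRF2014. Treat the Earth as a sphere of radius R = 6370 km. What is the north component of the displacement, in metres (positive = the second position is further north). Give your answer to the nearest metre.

Δφ = 25.14542° − 25.14111° = +0.00431°; Δλ = -132.17263° − -132.17168° = -0.00095°.
1° along a meridian = πR/180 = 111177 m.
ΔN = Δφ × 111177 = 479.2 m; ΔE = Δλ × 111177 × cos(25.14111°) = -0.00095 × 111177 × 0.905264 = -95.6 m.

ΔN = 479 m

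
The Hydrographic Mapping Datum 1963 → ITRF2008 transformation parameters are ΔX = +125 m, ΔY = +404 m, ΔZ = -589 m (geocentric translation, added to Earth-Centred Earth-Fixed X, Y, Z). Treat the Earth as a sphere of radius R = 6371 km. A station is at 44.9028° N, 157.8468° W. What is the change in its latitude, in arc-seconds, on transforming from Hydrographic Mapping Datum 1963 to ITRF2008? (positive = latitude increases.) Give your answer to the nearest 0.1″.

sin φ = 0.705906, cos φ = 0.708305, sin λ = -0.377084, cos λ = -0.926179.
North component: ΔN = −sin φ cos λ·ΔX − sin φ sin λ·ΔY + cos φ·ΔZ = −(0.705906)(-0.926179)(125) − (0.705906)(-0.377084)(404) + (0.708305)(-589) = -227.93 m.
1° of latitude spans πR/180 = 111195 m, so Δφ = -227.93 / 111195 × 3600 = -7.379″.

Δφ = -7.4″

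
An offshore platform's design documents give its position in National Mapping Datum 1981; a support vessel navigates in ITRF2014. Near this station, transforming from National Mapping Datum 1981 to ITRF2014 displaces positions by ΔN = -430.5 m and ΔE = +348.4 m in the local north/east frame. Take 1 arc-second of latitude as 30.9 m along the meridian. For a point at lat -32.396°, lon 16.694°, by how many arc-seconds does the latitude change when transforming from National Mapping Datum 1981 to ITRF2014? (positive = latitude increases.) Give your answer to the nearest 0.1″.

1″ of latitude = 30.90 m, so Δφ = -430.5 / 30.90 = -13.932″.

Δφ = -13.9″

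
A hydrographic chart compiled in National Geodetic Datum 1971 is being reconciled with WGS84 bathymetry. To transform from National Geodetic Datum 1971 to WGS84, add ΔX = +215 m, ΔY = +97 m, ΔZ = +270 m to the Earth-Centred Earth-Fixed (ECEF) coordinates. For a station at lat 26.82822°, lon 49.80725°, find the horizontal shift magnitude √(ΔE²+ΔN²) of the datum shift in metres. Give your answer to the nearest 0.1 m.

177.0 m

The local east axis at (φ, λ) is (−sin λ, cos λ, 0), so ΔE = −sin(49.80725°)·215 + cos(49.80725°)·97 = -101.63 m.
The local north axis is (−sin φ cos λ, −sin φ sin λ, cos φ), giving ΔN = -62.621 − 33.441 + 240.938 = 144.88 m.
Horizontal magnitude = √(ΔE² + ΔN²) = √((-101.63)² + 144.88²) = 176.97 m.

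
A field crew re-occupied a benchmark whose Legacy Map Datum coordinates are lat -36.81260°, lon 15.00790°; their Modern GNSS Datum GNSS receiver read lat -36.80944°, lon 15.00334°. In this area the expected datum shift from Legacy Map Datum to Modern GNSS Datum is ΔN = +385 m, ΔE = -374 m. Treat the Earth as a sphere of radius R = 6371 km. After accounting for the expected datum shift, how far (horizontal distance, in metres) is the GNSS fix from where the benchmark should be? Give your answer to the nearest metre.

46 m

Observed coordinate differences: Δφ = +0.00316°, Δλ = -0.00456°.
Converting to metres (1° lat = 111195 m, cos φ = 0.800600): observed ΔN = 351.4 m, observed ΔE = -405.9 m.
Subtracting the expected shift leaves a residual of 351.4 − (385) = -33.6 m north and -405.9 − (-374) = -31.9 m east.
Residual distance = √((-33.6)² + (-31.9)²) = 46.4 m.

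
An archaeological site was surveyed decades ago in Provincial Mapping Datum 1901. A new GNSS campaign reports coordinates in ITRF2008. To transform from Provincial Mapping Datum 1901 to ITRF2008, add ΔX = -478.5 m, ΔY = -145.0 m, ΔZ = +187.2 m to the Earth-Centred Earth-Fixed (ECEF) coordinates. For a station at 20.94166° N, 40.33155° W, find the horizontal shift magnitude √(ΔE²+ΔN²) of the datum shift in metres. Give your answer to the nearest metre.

The local east axis at (φ, λ) is (−sin λ, cos λ, 0), so ΔE = −sin(-40.33155°)·(-478.5) + cos(-40.33155°)·(-145.0) = -420.23 m.
The local north axis is (−sin φ cos λ, −sin φ sin λ, cos φ), giving ΔN = 130.374 − 33.542 + 174.834 = 271.67 m.
Horizontal magnitude = √(ΔE² + ΔN²) = √((-420.23)² + 271.67²) = 500.39 m.

500 m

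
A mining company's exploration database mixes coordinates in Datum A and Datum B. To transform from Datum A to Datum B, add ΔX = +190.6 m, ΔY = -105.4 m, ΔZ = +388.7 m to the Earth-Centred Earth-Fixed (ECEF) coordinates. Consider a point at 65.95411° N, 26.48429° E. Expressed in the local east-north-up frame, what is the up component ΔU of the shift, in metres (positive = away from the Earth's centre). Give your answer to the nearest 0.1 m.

ΔU = 405.3 m

At φ = 65.95411°, λ = 26.48429°: sin φ = 0.913219, cos φ = 0.407468, sin λ = 0.445952, cos λ = 0.895057.
ΔU = cos φ cos λ·ΔX + cos φ sin λ·ΔY + sin φ·ΔZ = (0.407468)(0.895057)(190.6) + (0.407468)(0.445952)(-105.4) + (0.913219)(388.7) = 405.33 m.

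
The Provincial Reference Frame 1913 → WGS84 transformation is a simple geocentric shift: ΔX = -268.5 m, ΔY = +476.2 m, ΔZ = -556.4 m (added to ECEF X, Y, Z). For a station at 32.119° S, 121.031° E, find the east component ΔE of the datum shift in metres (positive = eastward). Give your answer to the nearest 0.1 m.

ΔE = -15.4 m

At φ = -32.119°, λ = 121.031°: sin φ = -0.531679, cos φ = 0.846946, sin λ = 0.856889, cos λ = -0.515502.
ΔE = −sin λ·ΔX + cos λ·ΔY = −(0.856889)·(-268.5) + (-0.515502)·(476.2) = -15.41 m.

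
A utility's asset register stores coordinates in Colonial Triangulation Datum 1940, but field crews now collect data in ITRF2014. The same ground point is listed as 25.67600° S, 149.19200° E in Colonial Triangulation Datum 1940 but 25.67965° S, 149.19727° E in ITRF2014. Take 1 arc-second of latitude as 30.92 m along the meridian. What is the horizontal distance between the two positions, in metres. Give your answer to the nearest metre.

Δφ = -25.67965° − -25.67600° = -0.00365°; Δλ = 149.19727° − 149.19200° = +0.00527°.
1° of latitude = 3600 × 30.92 = 111312 m.
ΔN = Δφ × 111312 = -406.3 m; ΔE = Δλ × 111312 × cos(-25.67600°) = +0.00527 × 111312 × 0.901259 = 528.7 m.
Distance = √(ΔE² + ΔN²) = √(528.7² + (-406.3)²) = 666.8 m.

667 m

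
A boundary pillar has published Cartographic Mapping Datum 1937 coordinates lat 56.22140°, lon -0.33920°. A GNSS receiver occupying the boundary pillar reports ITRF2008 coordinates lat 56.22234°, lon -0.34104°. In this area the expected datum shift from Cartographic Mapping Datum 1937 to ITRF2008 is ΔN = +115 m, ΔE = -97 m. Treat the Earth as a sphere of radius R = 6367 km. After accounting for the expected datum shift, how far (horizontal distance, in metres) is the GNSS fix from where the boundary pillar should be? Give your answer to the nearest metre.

Observed coordinate differences: Δφ = +0.00094°, Δλ = -0.00184°.
Converting to metres (1° lat = 111125 m, cos φ = 0.555985): observed ΔN = 104.5 m, observed ΔE = -113.7 m.
Subtracting the expected shift leaves a residual of 104.5 − (115) = -10.5 m north and -113.7 − (-97) = -16.7 m east.
Residual distance = √((-10.5)² + (-16.7)²) = 19.7 m.

20 m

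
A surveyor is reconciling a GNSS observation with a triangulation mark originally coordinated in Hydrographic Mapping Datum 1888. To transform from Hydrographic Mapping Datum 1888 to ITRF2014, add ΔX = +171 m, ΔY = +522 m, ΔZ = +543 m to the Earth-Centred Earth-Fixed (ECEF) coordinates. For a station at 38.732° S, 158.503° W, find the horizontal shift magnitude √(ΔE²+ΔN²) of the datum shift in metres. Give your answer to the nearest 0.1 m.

The local east axis at (φ, λ) is (−sin λ, cos λ, 0), so ΔE = −sin(-158.503°)·171 + cos(-158.503°)·522 = -423.02 m.
The local north axis is (−sin φ cos λ, −sin φ sin λ, cos φ), giving ΔN = -99.548 − 119.685 + 423.584 = 204.35 m.
Horizontal magnitude = √(ΔE² + ΔN²) = √((-423.02)² + 204.35²) = 469.80 m.

469.8 m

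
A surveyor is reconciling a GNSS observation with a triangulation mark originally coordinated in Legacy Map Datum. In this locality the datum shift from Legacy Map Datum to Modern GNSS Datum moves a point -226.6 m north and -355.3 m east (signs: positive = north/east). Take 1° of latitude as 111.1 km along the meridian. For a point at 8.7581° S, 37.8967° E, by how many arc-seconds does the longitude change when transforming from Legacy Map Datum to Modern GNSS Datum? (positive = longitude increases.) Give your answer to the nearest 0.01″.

At latitude -8.7581°, cos φ = 0.988340.
1° of longitude at this latitude = 111.1 × cos φ = 109.80 km, so Δλ = -355.3 / 109804.6 = -0.0032357° = -11.649″.

Δλ = -11.65″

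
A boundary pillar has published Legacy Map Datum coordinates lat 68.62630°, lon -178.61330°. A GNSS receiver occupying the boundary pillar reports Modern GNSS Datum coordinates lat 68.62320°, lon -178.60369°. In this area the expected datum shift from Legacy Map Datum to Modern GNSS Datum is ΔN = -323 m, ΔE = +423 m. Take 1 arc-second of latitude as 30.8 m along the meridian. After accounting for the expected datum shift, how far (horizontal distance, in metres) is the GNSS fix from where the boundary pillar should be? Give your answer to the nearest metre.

Observed coordinate differences: Δφ = -0.00310°, Δλ = +0.00961°.
Converting to metres (1° lat = 110880 m, cos φ = 0.364449): observed ΔN = -343.7 m, observed ΔE = 388.3 m.
Subtracting the expected shift leaves a residual of -343.7 − (-323) = -20.7 m north and 388.3 − (423) = -34.7 m east.
Residual distance = √((-20.7)² + (-34.7)²) = 40.4 m.

40 m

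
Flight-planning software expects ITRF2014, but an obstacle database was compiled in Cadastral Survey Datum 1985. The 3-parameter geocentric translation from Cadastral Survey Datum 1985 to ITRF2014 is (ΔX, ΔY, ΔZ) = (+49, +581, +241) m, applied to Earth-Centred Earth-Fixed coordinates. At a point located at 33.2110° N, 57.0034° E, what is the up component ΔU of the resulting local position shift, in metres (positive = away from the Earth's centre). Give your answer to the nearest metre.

At φ = 33.2110°, λ = 57.0034°: sin φ = 0.547724, cos φ = 0.836659, sin λ = 0.838703, cos λ = 0.544589.
ΔU = cos φ cos λ·ΔX + cos φ sin λ·ΔY + sin φ·ΔZ = (0.836659)(0.544589)(49) + (0.836659)(0.838703)(581) + (0.547724)(241) = 562.02 m.

ΔU = 562 m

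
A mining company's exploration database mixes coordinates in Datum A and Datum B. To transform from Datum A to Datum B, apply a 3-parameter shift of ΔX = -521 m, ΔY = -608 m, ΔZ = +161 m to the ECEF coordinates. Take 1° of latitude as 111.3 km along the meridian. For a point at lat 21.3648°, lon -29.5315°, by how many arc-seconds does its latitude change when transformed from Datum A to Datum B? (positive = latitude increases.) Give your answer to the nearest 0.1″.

sin φ = 0.364305, cos φ = 0.931280, sin λ = -0.492902, cos λ = 0.870085.
North component: ΔN = −sin φ cos λ·ΔX − sin φ sin λ·ΔY + cos φ·ΔZ = −(0.364305)(0.870085)(-521) − (0.364305)(-0.492902)(-608) + (0.931280)(161) = 205.90 m.
1° of latitude spans 111300 m, so Δφ = 205.90 / 111300 × 3600 = 6.660″.

Δφ = 6.7″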